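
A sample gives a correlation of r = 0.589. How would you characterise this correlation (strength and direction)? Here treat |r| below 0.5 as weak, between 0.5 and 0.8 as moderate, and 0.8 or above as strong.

r = 0.589 > 0 so the relationship is positive.
|r| = 0.589, which falls in the moderate range.

moderate positive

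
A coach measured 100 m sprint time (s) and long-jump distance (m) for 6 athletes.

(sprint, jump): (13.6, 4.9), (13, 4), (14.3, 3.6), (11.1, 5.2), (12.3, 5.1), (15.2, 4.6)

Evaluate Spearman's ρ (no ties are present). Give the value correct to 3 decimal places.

-0.714

Rank sprint: 4, 3, 5, 1, 2, 6
Rank jump: 4, 2, 1, 6, 5, 3
d = rank(sprint) − rank(jump): 0, 1, 4, -5, -3, 3; Σd² = 60
ρ = 1 − 6Σd² / [n(n²−1)] = 1 − 6×60 / (6×35) = 1 − 360/210 ≈ -0.714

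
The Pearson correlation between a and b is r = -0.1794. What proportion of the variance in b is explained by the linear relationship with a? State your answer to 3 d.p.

0.032

r² = (-0.1794)² = 0.032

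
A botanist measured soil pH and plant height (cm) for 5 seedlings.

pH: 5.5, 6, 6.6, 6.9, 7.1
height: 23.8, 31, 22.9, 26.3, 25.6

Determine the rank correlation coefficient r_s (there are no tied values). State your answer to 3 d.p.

Rank pH: 1, 2, 3, 4, 5
Rank height: 2, 5, 1, 4, 3
d = rank(pH) − rank(height): -1, -3, 2, 0, 2; Σd² = 18
ρ = 1 − 6Σd² / [n(n²−1)] = 1 − 6×18 / (5×24) = 1 − 108/120 ≈ 0.100

0.100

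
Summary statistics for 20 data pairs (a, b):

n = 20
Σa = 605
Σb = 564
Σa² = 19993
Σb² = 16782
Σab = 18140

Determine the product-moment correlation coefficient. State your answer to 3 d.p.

0.886

r = (nΣab − ΣaΣb) / √[(nΣa² − (Σa)²)(nΣb² − (Σb)²)]
Numerator: 20×18140 − 605×564 = 21580
Denominator: √[(399860 − 366025)(335640 − 318096)] = √[33835 × 17544] = 24363.9332
r = 21580 / 24363.9332 ≈ 0.886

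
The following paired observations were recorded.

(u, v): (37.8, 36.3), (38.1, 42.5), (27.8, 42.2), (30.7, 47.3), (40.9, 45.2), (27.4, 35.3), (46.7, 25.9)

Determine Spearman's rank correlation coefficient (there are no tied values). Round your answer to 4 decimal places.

-0.0357

Rank u: 4, 5, 2, 3, 6, 1, 7
Rank v: 3, 5, 4, 7, 6, 2, 1
d = rank(u) − rank(v): 1, 0, -2, -4, 0, -1, 6; Σd² = 58
ρ = 1 − 6Σd² / [n(n²−1)] = 1 − 6×58 / (7×48) = 1 − 348/336 ≈ -0.0357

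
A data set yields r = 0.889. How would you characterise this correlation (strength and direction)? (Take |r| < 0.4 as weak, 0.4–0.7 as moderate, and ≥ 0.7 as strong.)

r = 0.889 > 0 so the relationship is positive.
|r| = 0.889, which falls in the strong range.

strong positive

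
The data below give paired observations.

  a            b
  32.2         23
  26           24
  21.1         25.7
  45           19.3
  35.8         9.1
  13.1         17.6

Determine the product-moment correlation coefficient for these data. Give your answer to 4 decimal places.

-0.2782

n = 6, Σa = 173.2, Σb = 118.7, Σa² = 5636.3, Σb² = 2530.55, Σab = 3331.71
nΣab − ΣaΣb = 19990.26 − 20558.84 = -568.58
nΣa² − (Σa)² = 33817.8 − 29998.24 = 3819.56; nΣb² − (Σb)² = 15183.3 − 14089.69 = 1093.61
r = -568.58 / √(3819.56 × 1093.61) = -568.58 / 2043.7977 ≈ -0.2782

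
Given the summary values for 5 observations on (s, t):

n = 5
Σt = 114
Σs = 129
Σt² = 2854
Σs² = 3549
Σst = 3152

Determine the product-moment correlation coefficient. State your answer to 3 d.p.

r = (nΣst − ΣsΣt) / √[(nΣs² − (Σs)²)(nΣt² − (Σt)²)]
Numerator: 5×3152 − 129×114 = 1054
Denominator: √[(17745 − 16641)(14270 − 12996)] = √[1104 × 1274] = 1185.9578
r = 1054 / 1185.9578 ≈ 0.889

0.889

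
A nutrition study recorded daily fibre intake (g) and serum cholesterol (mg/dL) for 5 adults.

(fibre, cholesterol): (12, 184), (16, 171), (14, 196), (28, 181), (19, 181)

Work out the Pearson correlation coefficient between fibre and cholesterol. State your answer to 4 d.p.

n = 5, Σx = 89, Σy = 913, Σx² = 1741, Σy² = 167035, Σxy = 16195
nΣxy − ΣxΣy = 80975 − 81257 = -282
nΣx² − (Σx)² = 8705 − 7921 = 784; nΣy² − (Σy)² = 835175 − 833569 = 1606
r = -282 / √(784 × 1606) = -282 / 1122.0980 ≈ -0.2513

-0.2513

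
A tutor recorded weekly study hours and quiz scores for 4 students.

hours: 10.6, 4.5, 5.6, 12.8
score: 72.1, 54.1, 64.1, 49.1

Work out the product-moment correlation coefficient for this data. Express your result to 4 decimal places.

-0.0803

n = 4, Σx = 33.5, Σy = 239.4, Σx² = 327.81, Σy² = 14644.84, Σxy = 1995.15
nΣxy − ΣxΣy = 7980.6 − 8019.9 = -39.3
nΣx² − (Σx)² = 1311.24 − 1122.25 = 188.99; nΣy² − (Σy)² = 58579.36 − 57312.36 = 1267
r = -39.3 / √(188.99 × 1267) = -39.3 / 489.3366 ≈ -0.0803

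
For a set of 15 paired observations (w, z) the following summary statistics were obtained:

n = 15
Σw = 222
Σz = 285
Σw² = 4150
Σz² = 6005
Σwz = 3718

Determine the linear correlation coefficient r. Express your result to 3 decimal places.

r = (nΣwz − ΣwΣz) / √[(nΣw² − (Σw)²)(nΣz² − (Σz)²)]
Numerator: 15×3718 − 222×285 = -7500
Denominator: √[(62250 − 49284)(90075 − 81225)] = √[12966 × 8850] = 10712.1006
r = -7500 / 10712.1006 ≈ -0.700

-0.700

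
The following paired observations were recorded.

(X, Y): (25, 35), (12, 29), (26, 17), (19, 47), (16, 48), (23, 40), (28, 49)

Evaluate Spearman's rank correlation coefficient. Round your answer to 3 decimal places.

Rank X: 5, 1, 6, 3, 2, 4, 7
Rank Y: 3, 2, 1, 5, 6, 4, 7
d = rank(X) − rank(Y): 2, -1, 5, -2, -4, 0, 0; Σd² = 50
ρ = 1 − 6Σd² / [n(n²−1)] = 1 − 6×50 / (7×48) = 1 − 300/336 ≈ 0.107

0.107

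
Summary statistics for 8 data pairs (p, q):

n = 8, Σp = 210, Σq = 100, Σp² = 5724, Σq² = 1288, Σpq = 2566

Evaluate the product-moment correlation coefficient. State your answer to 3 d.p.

r = (nΣpq − ΣpΣq) / √[(nΣp² − (Σp)²)(nΣq² − (Σq)²)]
Numerator: 8×2566 − 210×100 = -472
Denominator: √[(45792 − 44100)(10304 − 10000)] = √[1692 × 304] = 717.1945
r = -472 / 717.1945 ≈ -0.658

-0.658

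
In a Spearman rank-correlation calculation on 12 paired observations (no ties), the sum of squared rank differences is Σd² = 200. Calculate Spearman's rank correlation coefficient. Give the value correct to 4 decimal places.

ρ = 1 − 6Σd² / [n(n²−1)] = 1 − 6×200 / (12×143)
  = 1 − 1200/1716 = 1 − 0.69930 ≈ 0.3007

0.3007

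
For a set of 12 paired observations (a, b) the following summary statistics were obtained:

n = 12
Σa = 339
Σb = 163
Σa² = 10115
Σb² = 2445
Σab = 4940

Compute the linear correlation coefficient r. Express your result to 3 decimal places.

r = (nΣab − ΣaΣb) / √[(nΣa² − (Σa)²)(nΣb² − (Σb)²)]
Numerator: 12×4940 − 339×163 = 4023
Denominator: √[(121380 − 114921)(29340 − 26569)] = √[6459 × 2771] = 4230.5897
r = 4023 / 4230.5897 ≈ 0.951

0.951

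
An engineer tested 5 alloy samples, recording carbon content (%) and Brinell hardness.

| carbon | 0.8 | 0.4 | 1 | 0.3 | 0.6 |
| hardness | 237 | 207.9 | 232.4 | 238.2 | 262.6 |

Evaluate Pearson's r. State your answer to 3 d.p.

0.169

n = 5, Σx = 3.1, Σy = 1178.1, Σx² = 2.25, Σy² = 279099.17, Σxy = 734.18
nΣxy − ΣxΣy = 3670.9 − 3652.11 = 18.79
nΣx² − (Σx)² = 11.25 − 9.61 = 1.64; nΣy² − (Σy)² = 1395495.85 − 1387919.61 = 7576.24
r = 18.79 / √(1.64 × 7576.24) = 18.79 / 111.4676 ≈ 0.169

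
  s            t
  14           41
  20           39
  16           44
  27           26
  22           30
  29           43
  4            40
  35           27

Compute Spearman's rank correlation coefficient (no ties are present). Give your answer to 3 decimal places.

-0.452

Rank s: 2, 4, 3, 6, 5, 7, 1, 8
Rank t: 6, 4, 8, 1, 3, 7, 5, 2
d = rank(s) − rank(t): -4, 0, -5, 5, 2, 0, -4, 6; Σd² = 122
ρ = 1 − 6Σd² / [n(n²−1)] = 1 − 6×122 / (8×63) = 1 − 732/504 ≈ -0.452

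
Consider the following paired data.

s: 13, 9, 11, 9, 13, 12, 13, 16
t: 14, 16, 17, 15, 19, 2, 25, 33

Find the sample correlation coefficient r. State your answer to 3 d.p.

0.548

n = 8, Σs = 96, Σt = 141, Σs² = 1190, Σt² = 3045, Σst = 1772
nΣst − ΣsΣt = 14176 − 13536 = 640
nΣs² − (Σs)² = 9520 − 9216 = 304; nΣt² − (Σt)² = 24360 − 19881 = 4479
r = 640 / √(304 × 4479) = 640 / 1166.8830 ≈ 0.548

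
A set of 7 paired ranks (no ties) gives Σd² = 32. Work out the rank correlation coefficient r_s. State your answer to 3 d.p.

ρ = 1 − 6Σd² / [n(n²−1)] = 1 − 6×32 / (7×48)
  = 1 − 192/336 = 1 − 0.5714 ≈ 0.429

0.429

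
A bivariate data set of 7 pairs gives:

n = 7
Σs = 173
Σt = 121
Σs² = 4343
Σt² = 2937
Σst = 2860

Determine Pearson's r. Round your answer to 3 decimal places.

r = (nΣst − ΣsΣt) / √[(nΣs² − (Σs)²)(nΣt² − (Σt)²)]
Numerator: 7×2860 − 173×121 = -913
Denominator: √[(30401 − 29929)(20559 − 14641)] = √[472 × 5918] = 1671.3156
r = -913 / 1671.3156 ≈ -0.546

-0.546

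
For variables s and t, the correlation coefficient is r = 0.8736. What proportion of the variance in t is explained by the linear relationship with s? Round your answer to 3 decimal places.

r² = (0.8736)² = 0.763

0.763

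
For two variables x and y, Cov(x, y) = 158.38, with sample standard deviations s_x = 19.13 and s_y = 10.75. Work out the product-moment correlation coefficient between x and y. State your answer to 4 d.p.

r = Cov(x,y) / (s_x · s_y) = 158.38 / (19.13 × 10.75)
  = 158.38 / 205.6475 ≈ 0.7702

0.7702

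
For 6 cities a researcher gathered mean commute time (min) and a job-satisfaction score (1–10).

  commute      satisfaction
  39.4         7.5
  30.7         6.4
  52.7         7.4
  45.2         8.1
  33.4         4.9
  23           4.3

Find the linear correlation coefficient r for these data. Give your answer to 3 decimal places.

0.821

n = 6, Σx = 224.4, Σy = 38.6, Σx² = 8959.74, Σy² = 260.08, Σxy = 1510.64
nΣxy − ΣxΣy = 9063.84 − 8661.84 = 402
nΣx² − (Σx)² = 53758.44 − 50355.36 = 3403.08; nΣy² − (Σy)² = 1560.48 − 1489.96 = 70.52
r = 402 / √(3403.08 × 70.52) = 402 / 489.8828 ≈ 0.821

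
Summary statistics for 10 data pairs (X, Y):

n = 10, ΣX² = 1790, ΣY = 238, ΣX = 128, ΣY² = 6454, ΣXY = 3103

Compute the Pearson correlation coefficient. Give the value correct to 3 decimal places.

0.164

r = (nΣXY − ΣXΣY) / √[(nΣX² − (ΣX)²)(nΣY² − (ΣY)²)]
Numerator: 10×3103 − 128×238 = 566
Denominator: √[(17900 − 16384)(64540 − 56644)] = √[1516 × 7896] = 3459.8173
r = 566 / 3459.8173 ≈ 0.164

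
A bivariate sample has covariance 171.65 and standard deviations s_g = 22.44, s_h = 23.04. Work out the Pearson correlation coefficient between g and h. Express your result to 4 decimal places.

0.3320

r = Cov(g,h) / (s_g · s_h) = 171.65 / (22.44 × 23.04)
  = 171.65 / 517.0176 ≈ 0.3320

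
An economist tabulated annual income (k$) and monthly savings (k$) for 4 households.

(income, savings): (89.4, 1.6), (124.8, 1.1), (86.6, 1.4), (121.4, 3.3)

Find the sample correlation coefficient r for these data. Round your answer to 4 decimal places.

n = 4, Σx = 422.2, Σy = 7.4, Σx² = 45804.92, Σy² = 16.62, Σxy = 802.18
nΣxy − ΣxΣy = 3208.72 − 3124.28 = 84.44
nΣx² − (Σx)² = 183219.68 − 178252.84 = 4966.84; nΣy² − (Σy)² = 66.48 − 54.76 = 11.72
r = 84.44 / √(4966.84 × 11.72) = 84.44 / 241.2703 ≈ 0.3500

0.3500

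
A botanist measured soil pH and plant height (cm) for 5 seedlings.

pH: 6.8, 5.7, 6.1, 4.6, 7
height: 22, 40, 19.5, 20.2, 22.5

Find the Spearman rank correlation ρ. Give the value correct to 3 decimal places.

0.200

Rank pH: 4, 2, 3, 1, 5
Rank height: 3, 5, 1, 2, 4
d = rank(pH) − rank(height): 1, -3, 2, -1, 1; Σd² = 16
ρ = 1 − 6Σd² / [n(n²−1)] = 1 − 6×16 / (5×24) = 1 − 96/120 ≈ 0.200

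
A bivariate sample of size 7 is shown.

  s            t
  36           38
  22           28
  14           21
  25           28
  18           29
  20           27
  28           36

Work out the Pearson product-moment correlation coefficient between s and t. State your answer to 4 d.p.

n = 7, Σs = 163, Σt = 207, Σs² = 4109, Σt² = 6319, Σst = 5048
nΣst − ΣsΣt = 35336 − 33741 = 1595
nΣs² − (Σs)² = 28763 − 26569 = 2194; nΣt² − (Σt)² = 44233 − 42849 = 1384
r = 1595 / √(2194 × 1384) = 1595 / 1742.5544 ≈ 0.9153

0.9153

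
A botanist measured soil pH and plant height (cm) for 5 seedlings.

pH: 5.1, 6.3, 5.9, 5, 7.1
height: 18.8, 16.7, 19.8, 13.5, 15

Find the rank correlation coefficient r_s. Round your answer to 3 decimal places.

Rank pH: 2, 4, 3, 1, 5
Rank height: 4, 3, 5, 1, 2
d = rank(pH) − rank(height): -2, 1, -2, 0, 3; Σd² = 18
ρ = 1 − 6Σd² / [n(n²−1)] = 1 − 6×18 / (5×24) = 1 − 108/120 ≈ 0.100

0.100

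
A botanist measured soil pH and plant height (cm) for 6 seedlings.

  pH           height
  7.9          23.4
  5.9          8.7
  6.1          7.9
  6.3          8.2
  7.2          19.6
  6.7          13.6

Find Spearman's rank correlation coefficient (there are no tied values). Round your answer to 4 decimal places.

Rank pH: 6, 1, 2, 3, 5, 4
Rank height: 6, 3, 1, 2, 5, 4
d = rank(pH) − rank(height): 0, -2, 1, 1, 0, 0; Σd² = 6
ρ = 1 − 6Σd² / [n(n²−1)] = 1 − 6×6 / (6×35) = 1 − 36/210 ≈ 0.8286

0.8286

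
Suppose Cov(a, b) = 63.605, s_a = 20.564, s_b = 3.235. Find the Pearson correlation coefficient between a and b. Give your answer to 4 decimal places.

0.9561

r = Cov(a,b) / (s_a · s_b) = 63.605 / (20.564 × 3.235)
  = 63.605 / 66.5245 ≈ 0.9561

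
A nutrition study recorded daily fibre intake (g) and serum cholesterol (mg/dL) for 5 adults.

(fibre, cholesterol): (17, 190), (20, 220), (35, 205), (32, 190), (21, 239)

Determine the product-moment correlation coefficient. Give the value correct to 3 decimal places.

n = 5, Σx = 125, Σy = 1044, Σx² = 3379, Σy² = 219746, Σxy = 25904
nΣxy − ΣxΣy = 129520 − 130500 = -980
nΣx² − (Σx)² = 16895 − 15625 = 1270; nΣy² − (Σy)² = 1098730 − 1089936 = 8794
r = -980 / √(1270 × 8794) = -980 / 3341.9126 ≈ -0.293

-0.293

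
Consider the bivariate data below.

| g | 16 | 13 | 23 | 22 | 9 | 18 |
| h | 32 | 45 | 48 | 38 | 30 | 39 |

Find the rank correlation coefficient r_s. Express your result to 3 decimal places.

0.600

Rank g: 3, 2, 6, 5, 1, 4
Rank h: 2, 5, 6, 3, 1, 4
d = rank(g) − rank(h): 1, -3, 0, 2, 0, 0; Σd² = 14
ρ = 1 − 6Σd² / [n(n²−1)] = 1 − 6×14 / (6×35) = 1 − 84/210 ≈ 0.600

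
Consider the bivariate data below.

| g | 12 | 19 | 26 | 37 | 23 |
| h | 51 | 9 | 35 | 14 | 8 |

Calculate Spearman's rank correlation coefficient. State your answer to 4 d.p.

-0.2000

Rank g: 1, 2, 4, 5, 3
Rank h: 5, 2, 4, 3, 1
d = rank(g) − rank(h): -4, 0, 0, 2, 2; Σd² = 24
ρ = 1 − 6Σd² / [n(n²−1)] = 1 − 6×24 / (5×24) = 1 − 144/120 ≈ -0.2000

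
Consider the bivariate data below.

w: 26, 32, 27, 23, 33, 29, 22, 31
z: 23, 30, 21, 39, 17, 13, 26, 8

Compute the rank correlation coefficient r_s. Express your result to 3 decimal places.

-0.476

Rank w: 3, 7, 4, 2, 8, 5, 1, 6
Rank z: 5, 7, 4, 8, 3, 2, 6, 1
d = rank(w) − rank(z): -2, 0, 0, -6, 5, 3, -5, 5; Σd² = 124
ρ = 1 − 6Σd² / [n(n²−1)] = 1 − 6×124 / (8×63) = 1 − 744/504 ≈ -0.476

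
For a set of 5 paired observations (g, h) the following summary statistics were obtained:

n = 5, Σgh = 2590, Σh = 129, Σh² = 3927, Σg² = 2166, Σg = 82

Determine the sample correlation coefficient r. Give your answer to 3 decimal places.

0.677

r = (nΣgh − ΣgΣh) / √[(nΣg² − (Σg)²)(nΣh² − (Σh)²)]
Numerator: 5×2590 − 82×129 = 2372
Denominator: √[(10830 − 6724)(19635 − 16641)] = √[4106 × 2994] = 3506.1894
r = 2372 / 3506.1894 ≈ 0.677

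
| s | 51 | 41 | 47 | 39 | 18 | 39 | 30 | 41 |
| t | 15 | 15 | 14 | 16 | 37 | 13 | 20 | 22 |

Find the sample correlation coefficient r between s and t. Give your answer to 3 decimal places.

n = 8, Σs = 306, Σt = 152, Σs² = 12438, Σt² = 3324, Σst = 5337
nΣst − ΣsΣt = 42696 − 46512 = -3816
nΣs² − (Σs)² = 99504 − 93636 = 5868; nΣt² − (Σt)² = 26592 − 23104 = 3488
r = -3816 / √(5868 × 3488) = -3816 / 4524.1114 ≈ -0.843

-0.843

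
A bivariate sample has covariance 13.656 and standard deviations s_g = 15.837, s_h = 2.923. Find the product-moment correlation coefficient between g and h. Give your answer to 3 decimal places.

r = Cov(g,h) / (s_g · s_h) = 13.656 / (15.837 × 2.923)
  = 13.656 / 46.2916 ≈ 0.295

0.295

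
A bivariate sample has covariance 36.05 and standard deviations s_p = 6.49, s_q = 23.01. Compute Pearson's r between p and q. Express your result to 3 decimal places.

0.241

r = Cov(p,q) / (s_p · s_q) = 36.05 / (6.49 × 23.01)
  = 36.05 / 149.3349 ≈ 0.241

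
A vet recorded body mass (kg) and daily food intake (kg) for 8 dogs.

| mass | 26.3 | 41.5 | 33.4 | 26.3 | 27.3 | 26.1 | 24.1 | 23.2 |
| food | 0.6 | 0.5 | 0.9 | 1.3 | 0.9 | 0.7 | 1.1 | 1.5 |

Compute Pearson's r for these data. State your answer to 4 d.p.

n = 8, Σx = 228.2, Σy = 7.5, Σx² = 6766.74, Σy² = 7.87, Σxy = 204.93
nΣxy − ΣxΣy = 1639.44 − 1711.5 = -72.06
nΣx² − (Σx)² = 54133.92 − 52075.24 = 2058.68; nΣy² − (Σy)² = 62.96 − 56.25 = 6.71
r = -72.06 / √(2058.68 × 6.71) = -72.06 / 117.5319 ≈ -0.6131

-0.6131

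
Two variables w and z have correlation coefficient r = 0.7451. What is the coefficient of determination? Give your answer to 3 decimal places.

r² = (0.7451)² = 0.555

0.555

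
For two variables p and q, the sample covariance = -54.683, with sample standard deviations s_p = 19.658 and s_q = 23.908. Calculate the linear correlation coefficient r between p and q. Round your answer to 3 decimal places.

r = Cov(p,q) / (s_p · s_q) = -54.683 / (19.658 × 23.908)
  = -54.683 / 469.9835 ≈ -0.116

-0.116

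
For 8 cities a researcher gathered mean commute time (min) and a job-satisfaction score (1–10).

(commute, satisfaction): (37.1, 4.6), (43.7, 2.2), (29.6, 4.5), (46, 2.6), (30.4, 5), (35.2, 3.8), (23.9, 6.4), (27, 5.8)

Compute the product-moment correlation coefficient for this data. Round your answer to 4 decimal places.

-0.9452

n = 8, Σx = 272.9, Σy = 34.9, Σx² = 9741.67, Σy² = 167.05, Σxy = 1114.92
nΣxy − ΣxΣy = 8919.36 − 9524.21 = -604.85
nΣx² − (Σx)² = 77933.36 − 74474.41 = 3458.95; nΣy² − (Σy)² = 1336.4 − 1218.01 = 118.39
r = -604.85 / √(3458.95 × 118.39) = -604.85 / 639.9258 ≈ -0.9452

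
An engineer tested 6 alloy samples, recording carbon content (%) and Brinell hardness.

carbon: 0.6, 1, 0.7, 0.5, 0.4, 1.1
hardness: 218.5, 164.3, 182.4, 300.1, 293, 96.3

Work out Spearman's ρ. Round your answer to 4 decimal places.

Rank carbon: 3, 5, 4, 2, 1, 6
Rank hardness: 4, 2, 3, 6, 5, 1
d = rank(carbon) − rank(hardness): -1, 3, 1, -4, -4, 5; Σd² = 68
ρ = 1 − 6Σd² / [n(n²−1)] = 1 − 6×68 / (6×35) = 1 − 408/210 ≈ -0.9429

-0.9429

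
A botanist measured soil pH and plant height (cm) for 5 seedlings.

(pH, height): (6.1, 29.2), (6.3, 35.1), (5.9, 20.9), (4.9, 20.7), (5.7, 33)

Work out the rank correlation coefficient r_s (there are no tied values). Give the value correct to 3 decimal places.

Rank pH: 4, 5, 3, 1, 2
Rank height: 3, 5, 2, 1, 4
d = rank(pH) − rank(height): 1, 0, 1, 0, -2; Σd² = 6
ρ = 1 − 6Σd² / [n(n²−1)] = 1 − 6×6 / (5×24) = 1 − 36/120 ≈ 0.700

0.700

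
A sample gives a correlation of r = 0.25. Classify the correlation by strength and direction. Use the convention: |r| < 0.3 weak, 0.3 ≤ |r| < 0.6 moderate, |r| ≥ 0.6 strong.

weak positive

r = 0.25 > 0 so the relationship is positive.
|r| = 0.25, which falls in the weak range.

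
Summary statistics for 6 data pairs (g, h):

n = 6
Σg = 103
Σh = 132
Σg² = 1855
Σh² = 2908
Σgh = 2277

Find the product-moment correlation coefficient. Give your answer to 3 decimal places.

r = (nΣgh − ΣgΣh) / √[(nΣg² − (Σg)²)(nΣh² − (Σh)²)]
Numerator: 6×2277 − 103×132 = 66
Denominator: √[(11130 − 10609)(17448 − 17424)] = √[521 × 24] = 111.8213
r = 66 / 111.8213 ≈ 0.590

0.590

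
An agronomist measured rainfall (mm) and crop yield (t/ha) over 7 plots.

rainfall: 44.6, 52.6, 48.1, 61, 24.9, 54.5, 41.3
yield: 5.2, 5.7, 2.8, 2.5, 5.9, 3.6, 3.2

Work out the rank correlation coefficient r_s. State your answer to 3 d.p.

-0.536

Rank rainfall: 3, 5, 4, 7, 1, 6, 2
Rank yield: 5, 6, 2, 1, 7, 4, 3
d = rank(rainfall) − rank(yield): -2, -1, 2, 6, -6, 2, -1; Σd² = 86
ρ = 1 − 6Σd² / [n(n²−1)] = 1 − 6×86 / (7×48) = 1 − 516/336 ≈ -0.536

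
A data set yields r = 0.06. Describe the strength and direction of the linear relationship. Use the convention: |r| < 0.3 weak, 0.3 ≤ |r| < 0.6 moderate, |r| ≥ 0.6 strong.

weak positive

r = 0.06 > 0 so the relationship is positive.
|r| = 0.06, which falls in the weak range.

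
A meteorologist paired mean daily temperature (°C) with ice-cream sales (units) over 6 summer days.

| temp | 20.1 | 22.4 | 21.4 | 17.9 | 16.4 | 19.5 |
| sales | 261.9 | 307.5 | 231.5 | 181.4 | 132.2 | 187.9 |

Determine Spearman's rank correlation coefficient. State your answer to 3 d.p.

Rank temp: 4, 6, 5, 2, 1, 3
Rank sales: 5, 6, 4, 2, 1, 3
d = rank(temp) − rank(sales): -1, 0, 1, 0, 0, 0; Σd² = 2
ρ = 1 − 6Σd² / [n(n²−1)] = 1 − 6×2 / (6×35) = 1 − 12/210 ≈ 0.943

0.943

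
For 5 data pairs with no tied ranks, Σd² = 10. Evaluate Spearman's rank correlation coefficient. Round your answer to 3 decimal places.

ρ = 1 − 6Σd² / [n(n²−1)] = 1 − 6×10 / (5×24)
  = 1 − 60/120 = 1 − 0.5000 ≈ 0.500

0.500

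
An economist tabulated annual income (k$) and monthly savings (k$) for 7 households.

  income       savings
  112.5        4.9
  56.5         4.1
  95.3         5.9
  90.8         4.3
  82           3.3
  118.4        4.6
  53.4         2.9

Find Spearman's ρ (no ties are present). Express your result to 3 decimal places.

Rank income: 6, 2, 5, 4, 3, 7, 1
Rank savings: 6, 3, 7, 4, 2, 5, 1
d = rank(income) − rank(savings): 0, -1, -2, 0, 1, 2, 0; Σd² = 10
ρ = 1 − 6Σd² / [n(n²−1)] = 1 − 6×10 / (7×48) = 1 − 60/336 ≈ 0.821

0.821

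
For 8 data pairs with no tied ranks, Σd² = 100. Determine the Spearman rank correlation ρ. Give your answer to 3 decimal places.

ρ = 1 − 6Σd² / [n(n²−1)] = 1 − 6×100 / (8×63)
  = 1 − 600/504 = 1 − 1.1905 ≈ -0.190

-0.190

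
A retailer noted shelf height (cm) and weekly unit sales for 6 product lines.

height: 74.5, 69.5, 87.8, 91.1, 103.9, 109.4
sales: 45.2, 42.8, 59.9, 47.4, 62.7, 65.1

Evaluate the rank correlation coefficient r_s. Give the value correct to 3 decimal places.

0.943

Rank height: 2, 1, 3, 4, 5, 6
Rank sales: 2, 1, 4, 3, 5, 6
d = rank(height) − rank(sales): 0, 0, -1, 1, 0, 0; Σd² = 2
ρ = 1 − 6Σd² / [n(n²−1)] = 1 − 6×2 / (6×35) = 1 − 12/210 ≈ 0.943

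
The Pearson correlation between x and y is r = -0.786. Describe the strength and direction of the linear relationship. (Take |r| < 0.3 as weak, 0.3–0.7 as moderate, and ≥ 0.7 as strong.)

r = -0.786 < 0 so the relationship is negative.
|r| = 0.786, which falls in the strong range.

strong negative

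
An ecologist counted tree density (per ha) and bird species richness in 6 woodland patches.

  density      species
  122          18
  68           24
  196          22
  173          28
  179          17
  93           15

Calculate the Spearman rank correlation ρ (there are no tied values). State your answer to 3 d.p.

0.029

Rank density: 3, 1, 6, 4, 5, 2
Rank species: 3, 5, 4, 6, 2, 1
d = rank(density) − rank(species): 0, -4, 2, -2, 3, 1; Σd² = 34
ρ = 1 − 6Σd² / [n(n²−1)] = 1 − 6×34 / (6×35) = 1 − 204/210 ≈ 0.029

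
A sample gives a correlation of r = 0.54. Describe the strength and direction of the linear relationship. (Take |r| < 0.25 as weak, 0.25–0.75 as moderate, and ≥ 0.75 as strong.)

r = 0.54 > 0 so the relationship is positive.
|r| = 0.54, which falls in the moderate range.

moderate positive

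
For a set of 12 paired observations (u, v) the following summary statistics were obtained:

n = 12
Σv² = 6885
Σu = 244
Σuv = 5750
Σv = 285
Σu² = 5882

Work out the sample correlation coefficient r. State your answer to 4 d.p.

r = (nΣuv − ΣuΣv) / √[(nΣu² − (Σu)²)(nΣv² − (Σv)²)]
Numerator: 12×5750 − 244×285 = -540
Denominator: √[(70584 − 59536)(82620 − 81225)] = √[11048 × 1395] = 3925.8069
r = -540 / 3925.8069 ≈ -0.1376

-0.1376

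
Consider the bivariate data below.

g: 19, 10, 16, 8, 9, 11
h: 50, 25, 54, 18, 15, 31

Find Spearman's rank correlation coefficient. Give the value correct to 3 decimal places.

0.886

Rank g: 6, 3, 5, 1, 2, 4
Rank h: 5, 3, 6, 2, 1, 4
d = rank(g) − rank(h): 1, 0, -1, -1, 1, 0; Σd² = 4
ρ = 1 − 6Σd² / [n(n²−1)] = 1 − 6×4 / (6×35) = 1 − 24/210 ≈ 0.886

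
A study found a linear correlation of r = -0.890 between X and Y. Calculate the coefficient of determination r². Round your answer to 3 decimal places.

0.792

r² = (-0.890)² = 0.792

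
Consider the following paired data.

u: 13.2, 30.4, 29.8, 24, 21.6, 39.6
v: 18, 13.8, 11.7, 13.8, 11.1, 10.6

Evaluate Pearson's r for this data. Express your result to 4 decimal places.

-0.7478

n = 6, Σu = 158.6, Σv = 79, Σu² = 4597.16, Σv² = 1077.34, Σuv = 1996.5
nΣuv − ΣuΣv = 11979 − 12529.4 = -550.4
nΣu² − (Σu)² = 27582.96 − 25153.96 = 2429; nΣv² − (Σv)² = 6464.04 − 6241 = 223.04
r = -550.4 / √(2429 × 223.04) = -550.4 / 736.0463 ≈ -0.7478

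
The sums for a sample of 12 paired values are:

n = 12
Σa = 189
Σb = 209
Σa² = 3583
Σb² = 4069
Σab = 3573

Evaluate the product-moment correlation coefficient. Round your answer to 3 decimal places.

0.552

r = (nΣab − ΣaΣb) / √[(nΣa² − (Σa)²)(nΣb² − (Σb)²)]
Numerator: 12×3573 − 189×209 = 3375
Denominator: √[(42996 − 35721)(48828 − 43681)] = √[7275 × 5147] = 6119.1850
r = 3375 / 6119.1850 ≈ 0.552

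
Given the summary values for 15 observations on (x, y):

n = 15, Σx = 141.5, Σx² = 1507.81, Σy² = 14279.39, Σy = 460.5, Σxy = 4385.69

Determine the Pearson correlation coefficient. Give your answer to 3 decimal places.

0.266

r = (nΣxy − ΣxΣy) / √[(nΣx² − (Σx)²)(nΣy² − (Σy)²)]
Numerator: 15×4385.69 − 141.5×460.5 = 624.6
Denominator: √[(22617.15 − 20022.25)(214190.85 − 212060.25)] = √[2594.9 × 2130.6] = 2351.3175
r = 624.6 / 2351.3175 ≈ 0.266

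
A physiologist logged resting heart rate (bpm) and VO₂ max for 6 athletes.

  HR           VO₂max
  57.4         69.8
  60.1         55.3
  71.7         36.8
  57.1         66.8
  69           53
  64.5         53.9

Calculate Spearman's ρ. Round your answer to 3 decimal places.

Rank HR: 2, 3, 6, 1, 5, 4
Rank VO₂max: 6, 4, 1, 5, 2, 3
d = rank(HR) − rank(VO₂max): -4, -1, 5, -4, 3, 1; Σd² = 68
ρ = 1 − 6Σd² / [n(n²−1)] = 1 − 6×68 / (6×35) = 1 − 408/210 ≈ -0.943

-0.943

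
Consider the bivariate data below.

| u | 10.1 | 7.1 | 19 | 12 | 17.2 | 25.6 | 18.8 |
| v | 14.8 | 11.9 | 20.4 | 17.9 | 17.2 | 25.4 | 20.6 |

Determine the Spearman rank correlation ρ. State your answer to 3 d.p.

Rank u: 2, 1, 6, 3, 4, 7, 5
Rank v: 2, 1, 5, 4, 3, 7, 6
d = rank(u) − rank(v): 0, 0, 1, -1, 1, 0, -1; Σd² = 4
ρ = 1 − 6Σd² / [n(n²−1)] = 1 − 6×4 / (7×48) = 1 − 24/336 ≈ 0.929

0.929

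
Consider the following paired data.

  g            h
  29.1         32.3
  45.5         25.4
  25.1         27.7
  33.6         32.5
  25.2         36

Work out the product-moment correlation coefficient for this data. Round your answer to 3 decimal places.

n = 5, Σg = 158.5, Σh = 153.9, Σg² = 5311.07, Σh² = 4807.99, Σgh = 4790.1
nΣgh − ΣgΣh = 23950.5 − 24393.15 = -442.65
nΣg² − (Σg)² = 26555.35 − 25122.25 = 1433.1; nΣh² − (Σh)² = 24039.95 − 23685.21 = 354.74
r = -442.65 / √(1433.1 × 354.74) = -442.65 / 713.0062 ≈ -0.621

-0.621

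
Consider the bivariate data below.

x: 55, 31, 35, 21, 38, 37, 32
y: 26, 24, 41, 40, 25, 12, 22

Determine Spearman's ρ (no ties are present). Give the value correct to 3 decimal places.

Rank x: 7, 2, 4, 1, 6, 5, 3
Rank y: 5, 3, 7, 6, 4, 1, 2
d = rank(x) − rank(y): 2, -1, -3, -5, 2, 4, 1; Σd² = 60
ρ = 1 − 6Σd² / [n(n²−1)] = 1 − 6×60 / (7×48) = 1 − 360/336 ≈ -0.071

-0.071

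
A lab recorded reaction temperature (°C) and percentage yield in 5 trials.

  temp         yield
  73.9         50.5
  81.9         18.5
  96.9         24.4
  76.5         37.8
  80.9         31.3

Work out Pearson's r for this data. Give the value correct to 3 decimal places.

-0.661

n = 5, Σx = 410.1, Σy = 162.5, Σx² = 33955.49, Σy² = 5896.39, Σxy = 13035.33
nΣxy − ΣxΣy = 65176.65 − 66641.25 = -1464.6
nΣx² − (Σx)² = 169777.45 − 168182.01 = 1595.44; nΣy² − (Σy)² = 29481.95 − 26406.25 = 3075.7
r = -1464.6 / √(1595.44 × 3075.7) = -1464.6 / 2215.1963 ≈ -0.661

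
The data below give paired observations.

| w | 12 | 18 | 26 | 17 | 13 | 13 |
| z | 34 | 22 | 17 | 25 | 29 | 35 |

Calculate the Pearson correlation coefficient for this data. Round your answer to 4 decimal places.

-0.9243

n = 6, Σw = 99, Σz = 162, Σw² = 1771, Σz² = 4620, Σwz = 2503
nΣwz − ΣwΣz = 15018 − 16038 = -1020
nΣw² − (Σw)² = 10626 − 9801 = 825; nΣz² − (Σz)² = 27720 − 26244 = 1476
r = -1020 / √(825 × 1476) = -1020 / 1103.4944 ≈ -0.9243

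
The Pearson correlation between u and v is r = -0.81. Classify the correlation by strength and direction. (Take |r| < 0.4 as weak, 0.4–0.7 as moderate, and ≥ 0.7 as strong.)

r = -0.81 < 0 so the relationship is negative.
|r| = 0.81, which falls in the strong range.

strong negative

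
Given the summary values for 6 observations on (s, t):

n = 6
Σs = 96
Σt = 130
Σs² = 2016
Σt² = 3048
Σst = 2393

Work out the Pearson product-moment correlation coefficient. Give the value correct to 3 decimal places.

r = (nΣst − ΣsΣt) / √[(nΣs² − (Σs)²)(nΣt² − (Σt)²)]
Numerator: 6×2393 − 96×130 = 1878
Denominator: √[(12096 − 9216)(18288 − 16900)] = √[2880 × 1388] = 1999.3599
r = 1878 / 1999.3599 ≈ 0.939

0.939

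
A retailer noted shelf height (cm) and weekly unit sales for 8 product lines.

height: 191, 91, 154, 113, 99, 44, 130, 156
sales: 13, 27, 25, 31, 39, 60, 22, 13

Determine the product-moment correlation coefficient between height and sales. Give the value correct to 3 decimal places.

-0.903

n = 8, Σx = 978, Σy = 230, Σx² = 134220, Σy² = 8258, Σxy = 23682
nΣxy − ΣxΣy = 189456 − 224940 = -35484
nΣx² − (Σx)² = 1073760 − 956484 = 117276; nΣy² − (Σy)² = 66064 − 52900 = 13164
r = -35484 / √(117276 × 13164) = -35484 / 39291.4910 ≈ -0.903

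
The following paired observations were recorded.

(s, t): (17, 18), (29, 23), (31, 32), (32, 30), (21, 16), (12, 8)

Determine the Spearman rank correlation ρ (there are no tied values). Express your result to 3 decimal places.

0.886

Rank s: 2, 4, 5, 6, 3, 1
Rank t: 3, 4, 6, 5, 2, 1
d = rank(s) − rank(t): -1, 0, -1, 1, 1, 0; Σd² = 4
ρ = 1 − 6Σd² / [n(n²−1)] = 1 − 6×4 / (6×35) = 1 − 24/210 ≈ 0.886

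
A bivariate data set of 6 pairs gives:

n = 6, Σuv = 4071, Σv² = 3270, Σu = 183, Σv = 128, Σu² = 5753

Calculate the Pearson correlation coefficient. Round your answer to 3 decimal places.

0.549

r = (nΣuv − ΣuΣv) / √[(nΣu² − (Σu)²)(nΣv² − (Σv)²)]
Numerator: 6×4071 − 183×128 = 1002
Denominator: √[(34518 − 33489)(19620 − 16384)] = √[1029 × 3236] = 1824.7860
r = 1002 / 1824.7860 ≈ 0.549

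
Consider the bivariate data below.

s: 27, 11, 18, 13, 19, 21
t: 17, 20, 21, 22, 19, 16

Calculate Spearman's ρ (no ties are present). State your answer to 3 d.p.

Rank s: 6, 1, 3, 2, 4, 5
Rank t: 2, 4, 5, 6, 3, 1
d = rank(s) − rank(t): 4, -3, -2, -4, 1, 4; Σd² = 62
ρ = 1 − 6Σd² / [n(n²−1)] = 1 − 6×62 / (6×35) = 1 − 372/210 ≈ -0.771

-0.771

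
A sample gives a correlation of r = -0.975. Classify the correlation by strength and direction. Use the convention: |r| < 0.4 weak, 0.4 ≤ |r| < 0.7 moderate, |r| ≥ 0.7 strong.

r = -0.975 < 0 so the relationship is negative.
|r| = 0.975, which falls in the strong range.

strong negative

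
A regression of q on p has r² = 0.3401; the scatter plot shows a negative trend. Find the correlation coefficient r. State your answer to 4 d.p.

-0.5832

|r| = √0.3401 = 0.5832
The association is negative, so r = −0.5832.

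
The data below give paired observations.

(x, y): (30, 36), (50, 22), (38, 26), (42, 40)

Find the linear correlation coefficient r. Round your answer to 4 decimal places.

n = 4, Σx = 160, Σy = 124, Σx² = 6608, Σy² = 4056, Σxy = 4848
nΣxy − ΣxΣy = 19392 − 19840 = -448
nΣx² − (Σx)² = 26432 − 25600 = 832; nΣy² − (Σy)² = 16224 − 15376 = 848
r = -448 / √(832 × 848) = -448 / 839.9619 ≈ -0.5334

-0.5334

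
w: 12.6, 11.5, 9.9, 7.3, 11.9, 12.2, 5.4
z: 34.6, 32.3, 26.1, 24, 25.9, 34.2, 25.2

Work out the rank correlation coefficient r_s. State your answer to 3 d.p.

Rank w: 7, 4, 3, 2, 5, 6, 1
Rank z: 7, 5, 4, 1, 3, 6, 2
d = rank(w) − rank(z): 0, -1, -1, 1, 2, 0, -1; Σd² = 8
ρ = 1 − 6Σd² / [n(n²−1)] = 1 − 6×8 / (7×48) = 1 − 48/336 ≈ 0.857

0.857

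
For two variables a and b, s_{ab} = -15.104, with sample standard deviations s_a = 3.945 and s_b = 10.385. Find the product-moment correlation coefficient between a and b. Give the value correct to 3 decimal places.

-0.369

r = Cov(a,b) / (s_a · s_b) = -15.104 / (3.945 × 10.385)
  = -15.104 / 40.9688 ≈ -0.369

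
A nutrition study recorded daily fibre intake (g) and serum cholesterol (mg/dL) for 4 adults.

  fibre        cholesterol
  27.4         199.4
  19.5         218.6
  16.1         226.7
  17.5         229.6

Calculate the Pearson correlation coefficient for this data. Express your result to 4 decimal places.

n = 4, Σx = 80.5, Σy = 874.3, Σx² = 1696.47, Σy² = 191655.37, Σxy = 17394.13
nΣxy − ΣxΣy = 69576.52 − 70381.15 = -804.63
nΣx² − (Σx)² = 6785.88 − 6480.25 = 305.63; nΣy² − (Σy)² = 766621.48 − 764400.49 = 2220.99
r = -804.63 / √(305.63 × 2220.99) = -804.63 / 823.8939 ≈ -0.9766

-0.9766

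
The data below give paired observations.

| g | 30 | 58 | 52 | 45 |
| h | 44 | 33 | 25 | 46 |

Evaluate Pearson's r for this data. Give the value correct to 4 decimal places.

-0.6772

n = 4, Σg = 185, Σh = 148, Σg² = 8993, Σh² = 5766, Σgh = 6604
nΣgh − ΣgΣh = 26416 − 27380 = -964
nΣg² − (Σg)² = 35972 − 34225 = 1747; nΣh² − (Σh)² = 23064 − 21904 = 1160
r = -964 / √(1747 × 1160) = -964 / 1423.5589 ≈ -0.6772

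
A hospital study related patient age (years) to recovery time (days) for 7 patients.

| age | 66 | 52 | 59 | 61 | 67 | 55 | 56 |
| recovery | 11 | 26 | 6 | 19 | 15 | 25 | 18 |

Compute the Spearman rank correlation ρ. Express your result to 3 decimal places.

Rank age: 6, 1, 4, 5, 7, 2, 3
Rank recovery: 2, 7, 1, 5, 3, 6, 4
d = rank(age) − rank(recovery): 4, -6, 3, 0, 4, -4, -1; Σd² = 94
ρ = 1 − 6Σd² / [n(n²−1)] = 1 − 6×94 / (7×48) = 1 − 564/336 ≈ -0.679

-0.679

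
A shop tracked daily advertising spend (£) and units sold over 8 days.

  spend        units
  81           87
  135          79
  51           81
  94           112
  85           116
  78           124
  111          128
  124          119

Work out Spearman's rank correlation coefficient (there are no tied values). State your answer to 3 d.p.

Rank spend: 3, 8, 1, 5, 4, 2, 6, 7
Rank units: 3, 1, 2, 4, 5, 7, 8, 6
d = rank(spend) − rank(units): 0, 7, -1, 1, -1, -5, -2, 1; Σd² = 82
ρ = 1 − 6Σd² / [n(n²−1)] = 1 − 6×82 / (8×63) = 1 − 492/504 ≈ 0.024

0.024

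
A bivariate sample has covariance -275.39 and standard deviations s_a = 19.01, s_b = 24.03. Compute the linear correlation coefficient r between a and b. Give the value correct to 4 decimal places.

-0.6029

r = Cov(a,b) / (s_a · s_b) = -275.39 / (19.01 × 24.03)
  = -275.39 / 456.8103 ≈ -0.6029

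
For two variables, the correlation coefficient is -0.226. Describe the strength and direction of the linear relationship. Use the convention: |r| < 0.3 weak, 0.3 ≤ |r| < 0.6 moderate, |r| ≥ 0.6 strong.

weak negative

r = -0.226 < 0 so the relationship is negative.
|r| = 0.226, which falls in the weak range.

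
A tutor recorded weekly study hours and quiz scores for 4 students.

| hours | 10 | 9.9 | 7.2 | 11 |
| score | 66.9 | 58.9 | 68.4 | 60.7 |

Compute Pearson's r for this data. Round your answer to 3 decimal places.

n = 4, Σx = 38.1, Σy = 254.9, Σx² = 370.85, Σy² = 16307.87, Σxy = 2412.29
nΣxy − ΣxΣy = 9649.16 − 9711.69 = -62.53
nΣx² − (Σx)² = 1483.4 − 1451.61 = 31.79; nΣy² − (Σy)² = 65231.48 − 64974.01 = 257.47
r = -62.53 / √(31.79 × 257.47) = -62.53 / 90.4708 ≈ -0.691

-0.691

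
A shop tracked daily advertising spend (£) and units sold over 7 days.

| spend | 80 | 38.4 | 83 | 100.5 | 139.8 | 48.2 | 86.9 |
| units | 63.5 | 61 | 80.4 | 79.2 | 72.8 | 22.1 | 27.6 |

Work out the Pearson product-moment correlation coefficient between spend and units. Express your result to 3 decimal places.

0.456

n = 7, Σx = 576.8, Σy = 406.6, Σx² = 54282.7, Σy² = 27040.06, Σxy = 35696.3
nΣxy − ΣxΣy = 249874.1 − 234526.88 = 15347.22
nΣx² − (Σx)² = 379978.9 − 332698.24 = 47280.66; nΣy² − (Σy)² = 189280.42 − 165323.56 = 23956.86
r = 15347.22 / √(47280.66 × 23956.86) = 15347.22 / 33655.5516 ≈ 0.456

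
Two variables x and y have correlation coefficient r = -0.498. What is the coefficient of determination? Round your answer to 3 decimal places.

0.248

r² = (-0.498)² = 0.248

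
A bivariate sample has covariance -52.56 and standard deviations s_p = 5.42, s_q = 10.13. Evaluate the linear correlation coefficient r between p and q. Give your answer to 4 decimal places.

r = Cov(p,q) / (s_p · s_q) = -52.56 / (5.42 × 10.13)
  = -52.56 / 54.9046 ≈ -0.9573

-0.9573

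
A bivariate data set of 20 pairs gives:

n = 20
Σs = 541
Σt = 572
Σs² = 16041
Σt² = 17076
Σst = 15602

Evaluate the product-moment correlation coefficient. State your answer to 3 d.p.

r = (nΣst − ΣsΣt) / √[(nΣs² − (Σs)²)(nΣt² − (Σt)²)]
Numerator: 20×15602 − 541×572 = 2588
Denominator: √[(320820 − 292681)(341520 − 327184)] = √[28139 × 14336] = 20084.8377
r = 2588 / 20084.8377 ≈ 0.129

0.129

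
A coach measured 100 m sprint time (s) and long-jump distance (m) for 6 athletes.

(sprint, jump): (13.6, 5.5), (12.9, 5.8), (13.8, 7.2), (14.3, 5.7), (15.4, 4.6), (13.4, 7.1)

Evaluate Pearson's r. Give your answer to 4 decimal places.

-0.5865

n = 6, Σx = 83.4, Σy = 35.9, Σx² = 1163.02, Σy² = 219.79, Σxy = 496.47
nΣxy − ΣxΣy = 2978.82 − 2994.06 = -15.24
nΣx² − (Σx)² = 6978.12 − 6955.56 = 22.56; nΣy² − (Σy)² = 1318.74 − 1288.81 = 29.93
r = -15.24 / √(22.56 × 29.93) = -15.24 / 25.9850 ≈ -0.5865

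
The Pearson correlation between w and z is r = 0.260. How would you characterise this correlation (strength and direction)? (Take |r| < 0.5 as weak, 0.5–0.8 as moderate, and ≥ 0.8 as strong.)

r = 0.260 > 0 so the relationship is positive.
|r| = 0.260, which falls in the weak range.

weak positive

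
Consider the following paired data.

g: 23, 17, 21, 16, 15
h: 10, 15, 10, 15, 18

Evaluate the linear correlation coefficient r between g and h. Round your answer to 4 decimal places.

-0.9587

n = 5, Σg = 92, Σh = 68, Σg² = 1740, Σh² = 974, Σgh = 1205
nΣgh − ΣgΣh = 6025 − 6256 = -231
nΣg² − (Σg)² = 8700 − 8464 = 236; nΣh² − (Σh)² = 4870 − 4624 = 246
r = -231 / √(236 × 246) = -231 / 240.9481 ≈ -0.9587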